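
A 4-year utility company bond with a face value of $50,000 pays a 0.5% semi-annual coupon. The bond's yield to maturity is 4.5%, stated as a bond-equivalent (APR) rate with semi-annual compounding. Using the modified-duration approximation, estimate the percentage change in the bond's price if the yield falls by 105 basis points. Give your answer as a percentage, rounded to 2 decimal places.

Periodic yield y = 0.0225. Modified duration first:
  t   CF        PV=CF/(1+0.0225)^t    t·PV
  1       125.00       122.2494       122.2494
  2       125.00       119.5593       239.1186
  3       125.00       116.9284       350.7852
  4       125.00       114.3554       457.4217
  5       125.00       111.8390       559.1952
  6       125.00       109.3780       656.2682
  7       125.00       106.9712       748.7983
  8    50,125.00    41,951.5346   335,612.2769
  Σ                 42,752.8154   338,746.1135
P = 42,752.8154; D_Mac = 7.92336 half-year periods = 3.96168 yrs; D_mod = 3.96168/(1+0.0225) = 3.87451 yrs.
ΔP/P ≈ -D_mod · Δy = -3.87451 × (-0.0105) = +0.040682 = +4.0682%.

+4.07%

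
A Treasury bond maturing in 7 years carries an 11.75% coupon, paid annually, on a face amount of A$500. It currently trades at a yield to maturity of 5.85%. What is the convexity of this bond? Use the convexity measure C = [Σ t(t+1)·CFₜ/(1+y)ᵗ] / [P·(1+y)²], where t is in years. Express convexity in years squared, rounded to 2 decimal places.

34.94

With y = 0.0585:
  t   CF        PV=CF/(1+0.0585)^t    t·PV        t(t+1)·PV
  1        58.75        55.5031        55.5031         111.0061
  2        58.75        52.4356       104.8712         314.6135
  3        58.75        49.5376       148.6129         594.4516
  4        58.75        46.7998       187.1994         935.9969
  5        58.75        44.2134       221.0668       1,326.4009
  6        58.75        41.7698       250.6190       1,754.3328
  7       558.75       375.3025     2,627.1178      21,016.9420
  Σ                    665.5619     3,594.9901      26,053.7440
P = 665.5619.
Convexity = Σ t(t+1)·PV / [P·(1+y)²] = 26,053.7440 / (665.5619 × 1.120422) = 34.93816.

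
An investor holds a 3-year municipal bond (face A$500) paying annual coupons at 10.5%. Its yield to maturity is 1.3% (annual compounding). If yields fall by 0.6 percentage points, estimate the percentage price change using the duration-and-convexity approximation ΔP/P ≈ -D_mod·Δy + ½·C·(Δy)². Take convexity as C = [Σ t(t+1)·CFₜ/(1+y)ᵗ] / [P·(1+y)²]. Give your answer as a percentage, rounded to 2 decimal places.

+1.65%

With y = 0.013:
  t   CF        PV=CF/(1+0.013)^t    t·PV        t(t+1)·PV
  1        52.50        51.8263        51.8263         103.6525
  2        52.50        51.1612       102.3223         306.9670
  3       552.50       531.5008     1,594.5025       6,378.0099
  Σ                    634.4883     1,748.6511       6,788.6294
P = 634.4883; D_Mac = 2.75600 yrs; D_mod = 2.72063 yrs; C = 10.42653.
Duration effect: -2.72063 × (-0.006) = +0.016324
Convexity effect: 0.5 × 10.42653 × (-0.006)² = +0.0001877
ΔP/P ≈ +0.016324 + 0.0001877 = +0.016511 = +1.6511%.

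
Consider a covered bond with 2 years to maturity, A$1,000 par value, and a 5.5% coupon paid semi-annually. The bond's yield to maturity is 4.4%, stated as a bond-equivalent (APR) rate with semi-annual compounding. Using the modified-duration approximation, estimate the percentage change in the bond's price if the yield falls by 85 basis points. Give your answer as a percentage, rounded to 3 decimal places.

Periodic yield y = 0.022. Modified duration first:
  t   CF        PV=CF/(1+0.022)^t    t·PV
  1        27.50        26.9080        26.9080
  2        27.50        26.3288        52.6576
  3        27.50        25.7620        77.2861
  4     1,027.50       941.8424     3,767.3697
  Σ                  1,020.8413     3,924.2214
P = 1,020.8413; D_Mac = 3.84411 half-year periods = 1.92205 yrs; D_mod = 1.92205/(1+0.022) = 1.88068 yrs.
ΔP/P ≈ -D_mod · Δy = -1.88068 × (-0.0085) = +0.015986 = +1.5986%.

+1.599%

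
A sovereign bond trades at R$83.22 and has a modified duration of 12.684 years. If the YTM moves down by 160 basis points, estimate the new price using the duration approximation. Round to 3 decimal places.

R$100.109

Duration approximation: ΔP/P ≈ -D_mod · Δy = -12.684 × (-0.016) = +0.202944.
New price ≈ 83.22 × (1 + 0.202944) = 100.10899968.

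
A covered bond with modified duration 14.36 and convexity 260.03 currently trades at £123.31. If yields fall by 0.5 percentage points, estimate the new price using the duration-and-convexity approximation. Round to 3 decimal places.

£132.564

Duration effect: -D_mod·Δy = -14.36 × (-0.005) = +0.071800
Convexity effect: ½·C·(Δy)² = 0.5 × 260.03 × (-0.005)² = +0.003250375
ΔP/P ≈ +0.071800 + 0.003250375 = +0.075050375
New price ≈ 123.31 × (1 + 0.075050375) = 132.56446174125.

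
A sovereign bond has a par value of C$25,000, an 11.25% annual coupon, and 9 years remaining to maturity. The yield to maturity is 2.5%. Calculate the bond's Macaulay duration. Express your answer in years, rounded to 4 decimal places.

Periodic yield y = 0.025. Discount each cash flow and weight by its year:
  t   CF        PV=CF/(1+0.025)^t    t·PV
  1     2,812.50     2,743.9024     2,743.9024
  2     2,812.50     2,676.9780     5,353.9560
  3     2,812.50     2,611.6858     7,835.0575
  4     2,812.50     2,547.9862    10,191.9448
  5     2,812.50     2,485.8402    12,429.2009
  6     2,812.50     2,425.2099    14,551.2596
  7     2,812.50     2,366.0585    16,562.4093
  8     2,812.50     2,308.3497    18,466.7978
  9    27,812.50    22,270.2576   200,432.3181
  Σ                 42,436.2683   288,566.8464
Price P = Σ PV = 42,436.2683.
Macaulay duration = Σ(t·PV) / P = 288,566.8464 / 42,436.2683 = 6.80001 years.

6.8000 years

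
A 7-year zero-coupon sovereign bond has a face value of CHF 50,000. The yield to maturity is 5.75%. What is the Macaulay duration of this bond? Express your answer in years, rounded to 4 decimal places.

A zero-coupon bond has a single cash flow at maturity, so its Macaulay duration equals its maturity: 7 years.

7.0000 years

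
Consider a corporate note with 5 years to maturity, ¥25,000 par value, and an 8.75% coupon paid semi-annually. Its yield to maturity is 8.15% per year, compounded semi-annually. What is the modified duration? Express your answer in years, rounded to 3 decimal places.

4.004 years

Periodic yield y = 0.04075. First find Macaulay duration:
  t   CF        PV=CF/(1+0.04075)^t    t·PV
  1     1,093.75     1,050.9248     1,050.9248
  2     1,093.75     1,009.7764     2,019.5528
  3     1,093.75       970.2392     2,910.7175
  4     1,093.75       932.2500     3,729.0000
  5     1,093.75       895.7482     4,478.7412
  6     1,093.75       860.6757     5,164.0543
  7     1,093.75       826.9764     5,788.8350
  8     1,093.75       794.5966     6,356.7729
  9     1,093.75       763.4846     6,871.3615
  10   26,093.75    17,501.3803   175,013.8028
  Σ                 25,606.0523   213,383.7629
P = 25,606.0523; Macaulay duration = 213,383.7629 / 25,606.0523 = 8.33333 half-year periods = 4.16667 years.
Modified duration = D_Mac / (1 + y) = 4.16667 / 1.04075 = 4.00352 years.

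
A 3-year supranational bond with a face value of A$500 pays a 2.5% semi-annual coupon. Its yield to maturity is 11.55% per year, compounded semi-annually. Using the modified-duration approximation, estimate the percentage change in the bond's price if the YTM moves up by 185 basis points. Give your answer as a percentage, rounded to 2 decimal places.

Periodic yield y = 0.05775. Modified duration first:
  t   CF        PV=CF/(1+0.05775)^t    t·PV
  1         6.25         5.9088         5.9088
  2         6.25         5.5862        11.1723
  3         6.25         5.2812        15.8435
  4         6.25         4.9928        19.9714
  5         6.25         4.7202        23.6012
  6       506.25       361.4655     2,168.7929
  Σ                    387.9547     2,245.2902
P = 387.9547; D_Mac = 5.78751 half-year periods = 2.89375 yrs; D_mod = 2.89375/(1+0.05775) = 2.73576 yrs.
ΔP/P ≈ -D_mod · Δy = -2.73576 × (+0.0185) = -0.050612 = -5.0612%.

-5.06%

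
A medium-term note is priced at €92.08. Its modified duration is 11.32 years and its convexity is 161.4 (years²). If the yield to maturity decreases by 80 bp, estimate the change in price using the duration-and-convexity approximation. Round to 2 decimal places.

Duration effect: -D_mod·Δy = -11.32 × (-0.008) = +0.090560
Convexity effect: ½·C·(Δy)² = 0.5 × 161.4 × (-0.008)² = +0.0051648
ΔP/P ≈ +0.090560 + 0.0051648 = +0.0957248
ΔP ≈ 92.08 × (+0.0957248) = +8.814339584.

+€8.81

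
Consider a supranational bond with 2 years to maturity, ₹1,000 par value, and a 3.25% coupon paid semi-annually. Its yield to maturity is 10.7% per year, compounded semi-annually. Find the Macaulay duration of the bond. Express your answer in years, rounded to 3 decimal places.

1.949 years

Periodic yield y = 0.0535. Discount each cash flow and weight by its period:
  t   CF        PV=CF/(1+0.0535)^t    t·PV
  1        16.25        15.4248        15.4248
  2        16.25        14.6415        29.2829
  3        16.25        13.8979        41.6938
  4     1,016.25       825.0161     3,300.0642
  Σ                    868.9802     3,386.4657
Price P = Σ PV = 868.9802.
Macaulay duration = Σ(t·PV) / P = 3,386.4657 / 868.9802 = 3.89706 half-year periods.
In years: 3.89706 / 2 = 1.94853 years.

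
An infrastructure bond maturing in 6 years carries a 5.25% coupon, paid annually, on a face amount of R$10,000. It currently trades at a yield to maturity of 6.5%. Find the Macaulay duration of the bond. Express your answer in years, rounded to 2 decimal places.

5.27 years

Periodic yield y = 0.065. Discount each cash flow and weight by its year:
  t   CF        PV=CF/(1+0.065)^t    t·PV
  1       525.00       492.9577       492.9577
  2       525.00       462.8711       925.7422
  3       525.00       434.6208     1,303.8623
  4       525.00       408.0946     1,632.3785
  5       525.00       383.1874     1,915.9372
  6    10,525.00     7,213.1416    43,278.8496
  Σ                  9,394.8733    49,549.7276
Price P = Σ PV = 9,394.8733.
Macaulay duration = Σ(t·PV) / P = 49,549.7276 / 9,394.8733 = 5.27412 years.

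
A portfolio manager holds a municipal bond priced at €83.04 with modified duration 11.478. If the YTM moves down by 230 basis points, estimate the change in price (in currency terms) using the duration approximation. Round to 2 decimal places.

Duration approximation: ΔP/P ≈ -D_mod · Δy = -11.478 × (-0.023) = +0.263994.
ΔP ≈ 83.04 × (+0.263994) = +21.92206176.

+€21.92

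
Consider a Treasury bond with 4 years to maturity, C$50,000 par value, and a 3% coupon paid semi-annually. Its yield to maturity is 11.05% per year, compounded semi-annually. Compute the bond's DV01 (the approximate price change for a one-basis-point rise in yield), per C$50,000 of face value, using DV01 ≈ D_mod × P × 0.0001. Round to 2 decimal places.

Periodic yield y = 0.05525.
  t   CF        PV=CF/(1+0.05525)^t    t·PV
  1       750.00       710.7321       710.7321
  2       750.00       673.5201     1,347.0401
  3       750.00       638.2564     1,914.7692
  4       750.00       604.8390     2,419.3562
  5       750.00       573.1713     2,865.8567
  6       750.00       543.1616     3,258.9699
  7       750.00       514.7232     3,603.0624
  8    50,750.00    33,006.0201   264,048.1609
  Σ                 37,264.4239   280,167.9474
P = 37,264.4239; D_Mac = 7.51838 half-year periods = 3.75919 yrs; D_mod = 3.56237 yrs.
DV01 ≈ 3.56237 × 37,264.4239 × 0.0001 = 13.274956.

C$13.27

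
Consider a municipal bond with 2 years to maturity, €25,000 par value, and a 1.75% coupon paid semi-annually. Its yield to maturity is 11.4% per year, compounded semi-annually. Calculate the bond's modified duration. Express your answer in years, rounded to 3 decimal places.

Periodic yield y = 0.057. First find Macaulay duration:
  t   CF        PV=CF/(1+0.057)^t    t·PV
  1       218.75       206.9536       206.9536
  2       218.75       195.7934       391.5868
  3       218.75       185.2350       555.7051
  4    25,218.75    20,203.3602    80,813.4409
  Σ                 20,791.3423    81,967.6864
P = 20,791.3423; Macaulay duration = 81,967.6864 / 20,791.3423 = 3.94240 half-year periods = 1.97120 years.
Modified duration = D_Mac / (1 + y) = 1.97120 / 1.057 = 1.86490 years.

1.865 years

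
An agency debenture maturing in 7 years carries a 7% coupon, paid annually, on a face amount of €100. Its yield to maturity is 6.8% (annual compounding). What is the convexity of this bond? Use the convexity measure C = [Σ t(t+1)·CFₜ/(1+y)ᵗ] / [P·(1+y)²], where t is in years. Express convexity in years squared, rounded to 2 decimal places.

37.78

With y = 0.068:
  t   CF        PV=CF/(1+0.068)^t    t·PV        t(t+1)·PV
  1         7.00         6.5543         6.5543          13.1086
  2         7.00         6.1370        12.2740          36.8220
  3         7.00         5.7462        17.2387          68.9550
  4         7.00         5.3804        21.5215         107.6076
  5         7.00         5.0378        25.1890         151.1343
  6         7.00         4.7171        28.3023         198.1161
  7       107.00        67.5126       472.5884       3,780.7071
  Σ                    101.0854       583.6683       4,356.4507
P = 101.0854.
Convexity = Σ t(t+1)·PV / [P·(1+y)²] = 4,356.4507 / (101.0854 × 1.140624) = 37.78347.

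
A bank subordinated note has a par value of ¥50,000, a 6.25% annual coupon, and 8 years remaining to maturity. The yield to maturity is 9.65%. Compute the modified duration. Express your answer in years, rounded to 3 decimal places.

5.794 years

Periodic yield y = 0.0965. First find Macaulay duration:
  t   CF        PV=CF/(1+0.0965)^t    t·PV
  1     3,125.00     2,849.9772     2,849.9772
  2     3,125.00     2,599.1584     5,198.3168
  3     3,125.00     2,370.4135     7,111.2405
  4     3,125.00     2,161.7998     8,647.1993
  5     3,125.00     1,971.5457     9,857.7283
  6     3,125.00     1,798.0353    10,788.2116
  7     3,125.00     1,639.7950    11,478.5653
  8    53,125.00    25,423.1790   203,385.4319
  Σ                 40,813.9039   259,316.6710
P = 40,813.9039; Macaulay duration = 259,316.6710 / 40,813.9039 = 6.35364 years.
Modified duration = D_Mac / (1 + y) = 6.35364 / 1.0965 = 5.79447 years.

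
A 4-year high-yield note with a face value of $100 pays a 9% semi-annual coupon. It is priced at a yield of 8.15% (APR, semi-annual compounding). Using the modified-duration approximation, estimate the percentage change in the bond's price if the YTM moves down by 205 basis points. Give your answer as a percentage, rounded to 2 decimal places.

+6.81%

Periodic yield y = 0.04075. Modified duration first:
  t   CF        PV=CF/(1+0.04075)^t    t·PV
  1         4.50         4.3238         4.3238
  2         4.50         4.1545         8.3090
  3         4.50         3.9918        11.9755
  4         4.50         3.8355        15.3422
  5         4.50         3.6854        18.4268
  6         4.50         3.5411        21.2464
  7         4.50         3.4024        23.8169
  8       104.50        75.9180       607.3442
  Σ                    102.8526       710.7849
P = 102.8526; D_Mac = 6.91072 half-year periods = 3.45536 yrs; D_mod = 3.45536/(1+0.04075) = 3.32007 yrs.
ΔP/P ≈ -D_mod · Δy = -3.32007 × (-0.0205) = +0.068061 = +6.8061%.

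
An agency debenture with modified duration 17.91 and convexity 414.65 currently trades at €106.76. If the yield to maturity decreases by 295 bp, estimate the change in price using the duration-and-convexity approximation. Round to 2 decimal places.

Duration effect: -D_mod·Δy = -17.91 × (-0.0295) = +0.528345
Convexity effect: ½·C·(Δy)² = 0.5 × 414.65 × (-0.0295)² = +0.18042458125
ΔP/P ≈ +0.528345 + 0.18042458125 = +0.70876958125
ΔP ≈ 106.76 × (+0.70876958125) = +75.66824049425.

+€75.67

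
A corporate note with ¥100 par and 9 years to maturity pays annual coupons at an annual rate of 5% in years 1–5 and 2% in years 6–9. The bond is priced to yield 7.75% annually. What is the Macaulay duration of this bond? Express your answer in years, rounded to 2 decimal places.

7.27 years

Periodic yield y = 0.0775. Discount each cash flow and weight by its year:
  t   CF        PV=CF/(1+0.0775)^t    t·PV
  1         5.00         4.6404         4.6404
  2         5.00         4.3066         8.6132
  3         5.00         3.9969        11.9906
  4         5.00         3.7094        14.8375
  5         5.00         3.4426        17.2129
  6         2.00         1.2780         7.6679
  7         2.00         1.1861         8.3025
  8         2.00         1.1008         8.8061
  9       102.00        52.1008       468.9075
  Σ                     75.7614       550.9785
Price P = Σ PV = 75.7614.
Macaulay duration = Σ(t·PV) / P = 550.9785 / 75.7614 = 7.27255 years.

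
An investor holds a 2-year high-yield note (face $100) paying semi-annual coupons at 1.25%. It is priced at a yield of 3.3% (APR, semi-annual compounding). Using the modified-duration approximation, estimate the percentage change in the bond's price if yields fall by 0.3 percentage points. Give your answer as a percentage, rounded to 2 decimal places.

Periodic yield y = 0.0165. Modified duration first:
  t   CF        PV=CF/(1+0.0165)^t    t·PV
  1        0.625         0.6149         0.6149
  2        0.625         0.6049         1.2097
  3        0.625         0.5951         1.7852
  4      100.625        94.2489       376.9957
  Σ                     96.0637       380.6054
P = 96.0637; D_Mac = 3.96201 half-year periods = 1.98101 yrs; D_mod = 1.98101/(1+0.0165) = 1.94885 yrs.
ΔP/P ≈ -D_mod · Δy = -1.94885 × (-0.003) = +0.005847 = +0.5847%.

+0.58%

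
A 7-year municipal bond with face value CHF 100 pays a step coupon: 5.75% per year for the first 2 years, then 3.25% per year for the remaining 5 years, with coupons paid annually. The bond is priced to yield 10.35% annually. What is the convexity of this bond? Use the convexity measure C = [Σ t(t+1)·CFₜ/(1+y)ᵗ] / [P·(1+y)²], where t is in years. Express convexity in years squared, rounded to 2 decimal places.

With y = 0.1035:
  t   CF        PV=CF/(1+0.1035)^t    t·PV        t(t+1)·PV
  1         5.75         5.2107         5.2107          10.4214
  2         5.75         4.7220         9.4439          28.3318
  3         3.25         2.4186         7.2558          29.0234
  4         3.25         2.1918         8.7671          43.8353
  5         3.25         1.9862         9.9310          59.5858
  6         3.25         1.7999        10.7994          75.5960
  7       103.25        51.8184       362.7285       2,901.8284
  Σ                     70.1475       414.1365       3,148.6220
P = 70.1475.
Convexity = Σ t(t+1)·PV / [P·(1+y)²] = 3,148.6220 / (70.1475 × 1.217712) = 36.86071.

36.86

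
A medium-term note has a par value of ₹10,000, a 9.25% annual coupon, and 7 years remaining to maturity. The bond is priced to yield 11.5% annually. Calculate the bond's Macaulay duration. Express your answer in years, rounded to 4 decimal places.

5.3568 years

Periodic yield y = 0.115. Discount each cash flow and weight by its year:
  t   CF        PV=CF/(1+0.115)^t    t·PV
  1       925.00       829.5964       829.5964
  2       925.00       744.0327     1,488.0653
  3       925.00       667.2939     2,001.8816
  4       925.00       598.4698     2,393.8793
  5       925.00       536.7442     2,683.7212
  6       925.00       481.3850     2,888.3098
  7    10,925.00     5,099.1451    35,694.0160
  Σ                  8,956.6671    47,979.4697
Price P = Σ PV = 8,956.6671.
Macaulay duration = Σ(t·PV) / P = 47,979.4697 / 8,956.6671 = 5.35684 years.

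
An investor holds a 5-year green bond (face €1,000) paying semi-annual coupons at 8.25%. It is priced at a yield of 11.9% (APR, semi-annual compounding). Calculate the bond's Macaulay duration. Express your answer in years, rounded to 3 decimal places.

4.125 years

Periodic yield y = 0.0595. Discount each cash flow and weight by its period:
  t   CF        PV=CF/(1+0.0595)^t    t·PV
  1        41.25        38.9335        38.9335
  2        41.25        36.7470        73.4940
  3        41.25        34.6834       104.0501
  4        41.25        32.7356       130.9423
  5        41.25        30.8972       154.4860
  6        41.25        29.1621       174.9724
  7        41.25        27.5244       192.6705
  8        41.25        25.9786       207.8290
  9        41.25        24.5197       220.6774
  10    1,041.25       584.1783     5,841.7828
  Σ                    865.3596     7,139.8380
Price P = Σ PV = 865.3596.
Macaulay duration = Σ(t·PV) / P = 7,139.8380 / 865.3596 = 8.25072 half-year periods.
In years: 8.25072 / 2 = 4.12536 years.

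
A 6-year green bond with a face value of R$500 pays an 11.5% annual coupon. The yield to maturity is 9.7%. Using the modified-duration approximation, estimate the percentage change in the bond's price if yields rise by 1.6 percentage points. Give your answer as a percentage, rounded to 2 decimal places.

Periodic yield y = 0.097. Modified duration first:
  t   CF        PV=CF/(1+0.097)^t    t·PV
  1        57.50        52.4157        52.4157
  2        57.50        47.7809        95.5619
  3        57.50        43.5560       130.6680
  4        57.50        39.7046       158.8186
  5        57.50        36.1938       180.9692
  6       557.50       319.8933     1,919.3596
  Σ                    539.5444     2,537.7930
P = 539.5444; D_Mac = 4.70359 yrs; D_mod = 4.70359/(1+0.097) = 4.28768 yrs.
ΔP/P ≈ -D_mod · Δy = -4.28768 × (+0.016) = -0.068603 = -6.8603%.

-6.86%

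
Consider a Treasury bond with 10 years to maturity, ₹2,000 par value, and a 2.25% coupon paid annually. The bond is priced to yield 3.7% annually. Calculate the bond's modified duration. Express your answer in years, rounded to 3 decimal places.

8.670 years

Periodic yield y = 0.037. First find Macaulay duration:
  t   CF        PV=CF/(1+0.037)^t    t·PV
  1        45.00        43.3944        43.3944
  2        45.00        41.8461        83.6922
  3        45.00        40.3530       121.0591
  4        45.00        38.9132       155.6530
  5        45.00        37.5248       187.6241
  6        45.00        36.1859       217.1157
  7        45.00        34.8948       244.2639
  8        45.00        33.6498       269.1984
  9        45.00        32.4492       292.0426
  10    2,045.00     1,422.0201    14,220.2014
  Σ                  1,761.2315    15,834.2449
P = 1,761.2315; Macaulay duration = 15,834.2449 / 1,761.2315 = 8.99044 years.
Modified duration = D_Mac / (1 + y) = 8.99044 / 1.037 = 8.66966 years.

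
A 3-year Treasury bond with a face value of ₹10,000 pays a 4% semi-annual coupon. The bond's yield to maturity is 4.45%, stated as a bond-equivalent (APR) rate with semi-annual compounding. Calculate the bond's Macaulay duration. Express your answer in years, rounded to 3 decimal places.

2.856 years

Periodic yield y = 0.02225. Discount each cash flow and weight by its period:
  t   CF        PV=CF/(1+0.02225)^t    t·PV
  1       200.00       195.6469       195.6469
  2       200.00       191.3885       382.7769
  3       200.00       187.2228       561.6683
  4       200.00       183.1477       732.5909
  5       200.00       179.1614       895.8069
  6    10,200.00     8,938.3521    53,630.1124
  Σ                  9,874.9192    56,398.6022
Price P = Σ PV = 9,874.9192.
Macaulay duration = Σ(t·PV) / P = 56,398.6022 / 9,874.9192 = 5.71130 half-year periods.
In years: 5.71130 / 2 = 2.85565 years.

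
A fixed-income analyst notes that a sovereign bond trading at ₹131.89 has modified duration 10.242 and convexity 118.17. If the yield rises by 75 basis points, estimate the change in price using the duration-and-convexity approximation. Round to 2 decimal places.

Duration effect: -D_mod·Δy = -10.242 × (+0.0075) = -0.076815
Convexity effect: ½·C·(Δy)² = 0.5 × 118.17 × (0.0075)² = +0.00332353125
ΔP/P ≈ -0.076815 + 0.00332353125 = -0.07349146875
ΔP ≈ 131.89 × (-0.07349146875) = -9.6927898134375.

-₹9.69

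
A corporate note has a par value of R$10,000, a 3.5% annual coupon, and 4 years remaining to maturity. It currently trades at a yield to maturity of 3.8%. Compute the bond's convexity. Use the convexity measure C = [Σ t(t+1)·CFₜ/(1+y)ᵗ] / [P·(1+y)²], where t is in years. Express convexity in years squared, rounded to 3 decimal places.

17.331

With y = 0.038:
  t   CF        PV=CF/(1+0.038)^t    t·PV        t(t+1)·PV
  1       350.00       337.1869       337.1869         674.3738
  2       350.00       324.8429       649.6857       1,949.0572
  3       350.00       312.9507       938.8522       3,755.4089
  4    10,350.00     8,915.6074    35,662.4296     178,312.1479
  Σ                  9,890.5879    37,588.1544     184,690.9878
P = 9,890.5879.
Convexity = Σ t(t+1)·PV / [P·(1+y)²] = 184,690.9878 / (9,890.5879 × 1.077444) = 17.33121.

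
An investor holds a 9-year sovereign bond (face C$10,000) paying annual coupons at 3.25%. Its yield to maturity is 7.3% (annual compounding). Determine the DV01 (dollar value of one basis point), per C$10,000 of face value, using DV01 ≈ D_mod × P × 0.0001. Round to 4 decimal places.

C$5.3321

Periodic yield y = 0.073.
  t   CF        PV=CF/(1+0.073)^t    t·PV
  1       325.00       302.8891       302.8891
  2       325.00       282.2825       564.5650
  3       325.00       263.0778       789.2334
  4       325.00       245.1797       980.7187
  5       325.00       228.4992     1,142.4962
  6       325.00       212.9536     1,277.7217
  7       325.00       198.4656     1,389.2594
  8       325.00       184.9633     1,479.7065
  9    10,325.00     5,476.3672    49,287.3050
  Σ                  7,394.6781    57,213.8950
P = 7,394.6781; D_Mac = 7.73717 yrs; D_mod = 7.21078 yrs.
DV01 ≈ 7.21078 × 7,394.6781 × 0.0001 = 5.332143.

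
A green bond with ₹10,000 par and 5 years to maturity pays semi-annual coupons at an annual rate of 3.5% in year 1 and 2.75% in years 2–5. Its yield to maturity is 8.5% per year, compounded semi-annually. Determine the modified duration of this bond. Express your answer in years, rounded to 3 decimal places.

Periodic yield y = 0.0425. First find Macaulay duration:
  t   CF        PV=CF/(1+0.0425)^t    t·PV
  1       175.00       167.8657       167.8657
  2       175.00       161.0223       322.0445
  3       137.50       121.3597       364.0791
  4       137.50       116.4122       465.6487
  5       137.50       111.6664       558.3318
  6       137.50       107.1140       642.6841
  7       137.50       102.7473       719.2308
  8       137.50        98.5585       788.4682
  9       137.50        94.5406       850.8650
  10   10,137.50     6,686.0594    66,860.5940
  Σ                  7,767.3460    71,739.8120
P = 7,767.3460; Macaulay duration = 71,739.8120 / 7,767.3460 = 9.23608 half-year periods = 4.61804 years.
Modified duration = D_Mac / (1 + y) = 4.61804 / 1.0425 = 4.42977 years.

4.430 years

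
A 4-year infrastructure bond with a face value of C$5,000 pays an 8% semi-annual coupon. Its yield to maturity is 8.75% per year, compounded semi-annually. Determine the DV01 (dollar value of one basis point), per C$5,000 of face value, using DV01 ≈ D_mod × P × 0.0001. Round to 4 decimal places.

C$1.6320

Periodic yield y = 0.04375.
  t   CF        PV=CF/(1+0.04375)^t    t·PV
  1       200.00       191.6168       191.6168
  2       200.00       183.5849       367.1699
  3       200.00       175.8897       527.6692
  4       200.00       168.5171       674.0685
  5       200.00       161.4535       807.2677
  6       200.00       154.6860       928.1161
  7       200.00       148.2022     1,037.4152
  8     5,200.00     3,691.7428    29,533.9423
  Σ                  4,875.6931    34,067.2657
P = 4,875.6931; D_Mac = 6.98716 half-year periods = 3.49358 yrs; D_mod = 3.34714 yrs.
DV01 ≈ 3.34714 × 4,875.6931 × 0.0001 = 1.631965.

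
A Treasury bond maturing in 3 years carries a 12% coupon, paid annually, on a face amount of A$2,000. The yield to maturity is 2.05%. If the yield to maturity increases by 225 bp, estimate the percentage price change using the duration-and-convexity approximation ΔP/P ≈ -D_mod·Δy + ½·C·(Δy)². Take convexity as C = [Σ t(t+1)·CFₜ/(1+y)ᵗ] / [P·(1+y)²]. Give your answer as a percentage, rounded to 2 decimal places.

With y = 0.0205:
  t   CF        PV=CF/(1+0.0205)^t    t·PV        t(t+1)·PV
  1       240.00       235.1788       235.1788         470.3577
  2       240.00       230.4545       460.9090       1,382.7271
  3     2,240.00     2,107.7009     6,323.1028      25,292.4114
  Σ                  2,573.3343     7,019.1907      27,145.4962
P = 2,573.3343; D_Mac = 2.72766 yrs; D_mod = 2.67287 yrs; C = 10.12921.
Duration effect: -2.67287 × (+0.0225) = -0.060140
Convexity effect: 0.5 × 10.12921 × (0.0225)² = +0.0025640
ΔP/P ≈ -0.060140 + 0.0025640 = -0.057576 = -5.7576%.

-5.76%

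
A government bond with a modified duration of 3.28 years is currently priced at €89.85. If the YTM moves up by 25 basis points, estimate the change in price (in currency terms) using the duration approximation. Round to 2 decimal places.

Duration approximation: ΔP/P ≈ -D_mod · Δy = -3.28 × (+0.0025) = -0.008200.
ΔP ≈ 89.85 × (-0.008200) = -0.73677.

-€0.74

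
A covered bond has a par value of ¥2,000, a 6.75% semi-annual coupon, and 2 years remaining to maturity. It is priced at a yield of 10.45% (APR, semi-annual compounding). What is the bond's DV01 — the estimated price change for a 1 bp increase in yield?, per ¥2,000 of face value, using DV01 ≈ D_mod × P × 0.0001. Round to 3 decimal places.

Periodic yield y = 0.05225.
  t   CF        PV=CF/(1+0.05225)^t    t·PV
  1        67.50        64.1483        64.1483
  2        67.50        60.9629       121.9259
  3        67.50        57.9358       173.8074
  4     2,067.50     1,686.4357     6,745.7427
  Σ                  1,869.4827     7,105.6242
P = 1,869.4827; D_Mac = 3.80085 half-year periods = 1.90043 yrs; D_mod = 1.80606 yrs.
DV01 ≈ 1.80606 × 1,869.4827 × 0.0001 = 0.337640.

¥0.338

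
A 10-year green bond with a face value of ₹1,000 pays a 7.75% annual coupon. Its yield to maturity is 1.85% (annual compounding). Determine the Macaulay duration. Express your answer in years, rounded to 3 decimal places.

Periodic yield y = 0.0185. Discount each cash flow and weight by its year:
  t   CF        PV=CF/(1+0.0185)^t    t·PV
  1        77.50        76.0923        76.0923
  2        77.50        74.7102       149.4203
  3        77.50        73.3531       220.0594
  4        77.50        72.0207       288.0830
  5        77.50        70.7126       353.5628
  6        77.50        69.4281       416.5688
  7        77.50        68.1670       477.1693
  8        77.50        66.9289       535.4309
  9        77.50        65.7132       591.4185
  10    1,077.50       897.0300     8,970.2995
  Σ                  1,534.1560    12,078.1048
Price P = Σ PV = 1,534.1560.
Macaulay duration = Σ(t·PV) / P = 12,078.1048 / 1,534.1560 = 7.87280 years.

7.873 years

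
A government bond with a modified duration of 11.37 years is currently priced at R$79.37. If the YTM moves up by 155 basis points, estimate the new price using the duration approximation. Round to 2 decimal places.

Duration approximation: ΔP/P ≈ -D_mod · Δy = -11.37 × (+0.0155) = -0.176235.
New price ≈ 79.37 × (1 - 0.176235) = 65.38222805.

R$65.38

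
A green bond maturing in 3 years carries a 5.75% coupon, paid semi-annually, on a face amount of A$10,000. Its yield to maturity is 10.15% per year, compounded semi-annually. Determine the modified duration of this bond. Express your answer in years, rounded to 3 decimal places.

2.649 years

Periodic yield y = 0.05075. First find Macaulay duration:
  t   CF        PV=CF/(1+0.05075)^t    t·PV
  1       287.50       273.6141       273.6141
  2       287.50       260.3988       520.7977
  3       287.50       247.8219       743.4656
  4       287.50       235.8524       943.4095
  5       287.50       224.4610     1,122.3049
  6    10,287.50     7,643.8729    45,863.2373
  Σ                  8,886.0211    49,466.8291
P = 8,886.0211; Macaulay duration = 49,466.8291 / 8,886.0211 = 5.56681 half-year periods = 2.78341 years.
Modified duration = D_Mac / (1 + y) = 2.78341 / 1.05075 = 2.64897 years.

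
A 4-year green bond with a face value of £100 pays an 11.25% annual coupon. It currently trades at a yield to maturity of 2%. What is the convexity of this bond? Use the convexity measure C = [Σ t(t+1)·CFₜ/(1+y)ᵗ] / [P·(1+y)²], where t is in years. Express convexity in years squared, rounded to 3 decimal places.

16.133

With y = 0.02:
  t   CF        PV=CF/(1+0.02)^t    t·PV        t(t+1)·PV
  1        11.25        11.0294        11.0294          22.0588
  2        11.25        10.8131        21.6263          64.8789
  3        11.25        10.6011        31.8034         127.2135
  4       111.25       102.7778       411.1112       2,055.5561
  Σ                    135.2215       475.5703       2,269.7073
P = 135.2215.
Convexity = Σ t(t+1)·PV / [P·(1+y)²] = 2,269.7073 / (135.2215 × 1.040400) = 16.13332.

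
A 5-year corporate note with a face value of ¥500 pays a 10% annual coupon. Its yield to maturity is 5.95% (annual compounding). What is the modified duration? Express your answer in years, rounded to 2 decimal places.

Periodic yield y = 0.0595. First find Macaulay duration:
  t   CF        PV=CF/(1+0.0595)^t    t·PV
  1        50.00        47.1921        47.1921
  2        50.00        44.5418        89.0837
  3        50.00        42.0404       126.1213
  4        50.00        39.6795       158.7180
  5       550.00       411.9627     2,059.8134
  Σ                    585.4165     2,480.9285
P = 585.4165; Macaulay duration = 2,480.9285 / 585.4165 = 4.23789 years.
Modified duration = D_Mac / (1 + y) = 4.23789 / 1.0595 = 3.99989 years.

4.00 years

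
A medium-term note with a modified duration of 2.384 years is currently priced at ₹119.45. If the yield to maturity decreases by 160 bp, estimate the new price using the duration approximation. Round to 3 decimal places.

Duration approximation: ΔP/P ≈ -D_mod · Δy = -2.384 × (-0.016) = +0.038144.
New price ≈ 119.45 × (1 + 0.038144) = 124.0063008.

₹124.006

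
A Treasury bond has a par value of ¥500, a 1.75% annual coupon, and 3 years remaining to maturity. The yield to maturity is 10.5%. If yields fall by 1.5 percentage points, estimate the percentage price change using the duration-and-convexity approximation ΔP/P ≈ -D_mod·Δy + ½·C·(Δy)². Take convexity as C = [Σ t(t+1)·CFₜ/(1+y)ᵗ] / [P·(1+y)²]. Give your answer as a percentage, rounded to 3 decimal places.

With y = 0.105:
  t   CF        PV=CF/(1+0.105)^t    t·PV        t(t+1)·PV
  1         8.75         7.9186         7.9186          15.8371
  2         8.75         7.1661        14.3322          42.9967
  3       508.75       377.0662     1,131.1986       4,524.7942
  Σ                    392.1508     1,153.4493       4,583.6280
P = 392.1508; D_Mac = 2.94134 yrs; D_mod = 2.66185 yrs; C = 9.57264.
Duration effect: -2.66185 × (-0.015) = +0.039928
Convexity effect: 0.5 × 9.57264 × (-0.015)² = +0.0010769
ΔP/P ≈ +0.039928 + 0.0010769 = +0.041005 = +4.1005%.

+4.100%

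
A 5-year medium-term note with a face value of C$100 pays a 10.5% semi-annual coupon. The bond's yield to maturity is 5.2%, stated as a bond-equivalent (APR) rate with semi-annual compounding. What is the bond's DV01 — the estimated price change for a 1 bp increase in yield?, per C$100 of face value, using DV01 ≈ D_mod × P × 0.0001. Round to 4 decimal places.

C$0.0495

Periodic yield y = 0.026.
  t   CF        PV=CF/(1+0.026)^t    t·PV
  1         5.25         5.1170         5.1170
  2         5.25         4.9873         9.9746
  3         5.25         4.8609        14.5827
  4         5.25         4.7377        18.9509
  5         5.25         4.6177        23.0883
  6         5.25         4.5006        27.0039
  7         5.25         4.3866        30.7062
  8         5.25         4.2754        34.2035
  9         5.25         4.1671        37.5038
  10      105.25        81.4233       814.2326
  Σ                    123.0736     1,015.3635
P = 123.0736; D_Mac = 8.25005 half-year periods = 4.12503 yrs; D_mod = 4.02049 yrs.
DV01 ≈ 4.02049 × 123.0736 × 0.0001 = 0.049482.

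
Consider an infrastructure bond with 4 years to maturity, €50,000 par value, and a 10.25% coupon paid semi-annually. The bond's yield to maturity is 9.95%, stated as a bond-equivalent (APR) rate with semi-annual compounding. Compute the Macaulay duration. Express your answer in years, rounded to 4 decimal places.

3.3836 years

Periodic yield y = 0.04975. Discount each cash flow and weight by its period:
  t   CF        PV=CF/(1+0.04975)^t    t·PV
  1     2,562.50     2,441.0574     2,441.0574
  2     2,562.50     2,325.3702     4,650.7405
  3     2,562.50     2,215.1657     6,645.4972
  4     2,562.50     2,110.1841     8,440.7363
  5     2,562.50     2,010.1777    10,050.8887
  6     2,562.50     1,914.9109    11,489.4655
  7     2,562.50     1,824.1590    12,769.1130
  8    52,562.50    35,644.2061   285,153.6491
  Σ                 50,485.2312   341,641.1476
Price P = Σ PV = 50,485.2312.
Macaulay duration = Σ(t·PV) / P = 341,641.1476 / 50,485.2312 = 6.76715 half-year periods.
In years: 6.76715 / 2 = 3.38358 years.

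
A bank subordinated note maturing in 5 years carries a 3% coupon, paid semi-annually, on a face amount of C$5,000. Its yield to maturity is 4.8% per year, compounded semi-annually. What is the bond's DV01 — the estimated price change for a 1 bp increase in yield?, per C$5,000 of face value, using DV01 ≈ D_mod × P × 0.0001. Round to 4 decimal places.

Periodic yield y = 0.024.
  t   CF        PV=CF/(1+0.024)^t    t·PV
  1        75.00        73.2422        73.2422
  2        75.00        71.5256       143.0511
  3        75.00        69.8492       209.5476
  4        75.00        68.2121       272.8484
  5        75.00        66.6134       333.0669
  6        75.00        65.0521       390.3128
  7        75.00        63.5275       444.6923
  8        75.00        62.0385       496.3084
  9        75.00        60.5845       545.2607
  10    5,075.00     4,003.4691    40,034.6909
  Σ                  4,604.1142    42,943.0213
P = 4,604.1142; D_Mac = 9.32710 half-year periods = 4.66355 yrs; D_mod = 4.55425 yrs.
DV01 ≈ 4.55425 × 4,604.1142 × 0.0001 = 2.096827.

C$2.0968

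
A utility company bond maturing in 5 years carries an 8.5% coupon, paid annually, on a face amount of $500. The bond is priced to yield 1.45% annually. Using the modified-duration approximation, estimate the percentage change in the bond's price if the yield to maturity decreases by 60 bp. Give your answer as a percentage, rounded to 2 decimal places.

Periodic yield y = 0.0145. Modified duration first:
  t   CF        PV=CF/(1+0.0145)^t    t·PV
  1        42.50        41.8926        41.8926
  2        42.50        41.2938        82.5876
  3        42.50        40.7036       122.1108
  4        42.50        40.1218       160.4873
  5       542.50       504.8234     2,524.1170
  Σ                    668.8352     2,931.1953
P = 668.8352; D_Mac = 4.38254 yrs; D_mod = 4.38254/(1+0.0145) = 4.31990 yrs.
ΔP/P ≈ -D_mod · Δy = -4.31990 × (-0.006) = +0.025919 = +2.5919%.

+2.59%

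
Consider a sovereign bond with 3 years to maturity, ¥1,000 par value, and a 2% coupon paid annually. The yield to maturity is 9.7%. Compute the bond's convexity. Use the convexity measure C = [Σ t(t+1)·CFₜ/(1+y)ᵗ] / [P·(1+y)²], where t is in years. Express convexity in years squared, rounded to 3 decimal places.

With y = 0.097:
  t   CF        PV=CF/(1+0.097)^t    t·PV        t(t+1)·PV
  1        20.00        18.2315        18.2315          36.4631
  2        20.00        16.6195        33.2389          99.7167
  3     1,020.00       772.6455     2,317.9366       9,271.7462
  Σ                    807.4965     2,369.4070       9,407.9260
P = 807.4965.
Convexity = Σ t(t+1)·PV / [P·(1+y)²] = 9,407.9260 / (807.4965 × 1.203409) = 9.68144.

9.681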